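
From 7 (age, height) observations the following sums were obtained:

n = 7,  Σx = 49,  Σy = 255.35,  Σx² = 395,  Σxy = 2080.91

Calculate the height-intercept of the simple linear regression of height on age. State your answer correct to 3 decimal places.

Sxx = Σx² − (Σx)²/n = 395 − 343 = 52
Sxy = Σxy − (Σx)(Σy)/n = 2080.91 − 1787.45 = 293.46
b = Sxy/Sxx = 293.46/52 = 5.643462
a = ȳ − b·x̄ = 36.478571 − 5.643462·7 = -3.025659

-3.026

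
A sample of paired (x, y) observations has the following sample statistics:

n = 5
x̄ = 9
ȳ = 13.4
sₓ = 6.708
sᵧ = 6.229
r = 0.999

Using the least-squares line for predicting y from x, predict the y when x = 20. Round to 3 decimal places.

23.604

b = r · sᵧ/sₓ = 0.999 · 6.229/6.708 = 0.927664
a = ȳ − b·x̄ = 13.4 − 0.927664·9 = 5.051023
ŷ(20) = a + b·20 = 5.051023 + 0.927664·20 = 23.604305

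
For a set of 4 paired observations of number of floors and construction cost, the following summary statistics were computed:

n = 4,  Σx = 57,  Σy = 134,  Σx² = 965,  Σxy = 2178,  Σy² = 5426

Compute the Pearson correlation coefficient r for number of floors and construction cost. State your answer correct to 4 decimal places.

Sxx = Σx² − (Σx)²/n = 965 − 812.25 = 152.75
Sxy = Σxy − (Σx)(Σy)/n = 2178 − 1909.5 = 268.5
Syy = Σy² − (Σy)²/n = 5426 − 4489 = 937
r = Sxy/√(Sxx·Syy) = 268.5/√(143126.75) = 268.5/378.320962 = 0.709715

0.7097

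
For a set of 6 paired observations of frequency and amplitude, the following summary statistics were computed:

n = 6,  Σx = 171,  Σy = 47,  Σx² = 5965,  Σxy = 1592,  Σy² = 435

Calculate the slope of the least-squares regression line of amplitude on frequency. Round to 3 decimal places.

0.231

Sxx = Σx² − (Σx)²/n = 5965 − 4873.5 = 1091.5
Sxy = Σxy − (Σx)(Σy)/n = 1592 − 1339.5 = 252.5
b = Sxy/Sxx = 252.5/1091.5 = 0.231333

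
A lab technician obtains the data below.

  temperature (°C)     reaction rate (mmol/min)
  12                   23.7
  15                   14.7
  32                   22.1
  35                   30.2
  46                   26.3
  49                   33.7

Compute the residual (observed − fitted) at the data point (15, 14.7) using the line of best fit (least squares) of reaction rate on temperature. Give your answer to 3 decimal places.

-5.066

n = 6, Σx = 189, Σy = 150.7, Σxy = 5130.2, Σx² = 7135
Sxx = Σx² − (Σx)²/n = 7135 − 5953.5 = 1181.5
Sxy = Σxy − (Σx)(Σy)/n = 5130.2 − 4747.05 = 383.15
b = Sxy/Sxx = 383.15/1181.5 = 0.324291
a = ȳ − b·x̄ = 25.116667 − 0.324291·31.5 = 14.901495
ŷ(15) = 14.901495 + 0.324291·15 = 19.765863
residual = y − ŷ = 14.7 − 19.765863 = -5.065863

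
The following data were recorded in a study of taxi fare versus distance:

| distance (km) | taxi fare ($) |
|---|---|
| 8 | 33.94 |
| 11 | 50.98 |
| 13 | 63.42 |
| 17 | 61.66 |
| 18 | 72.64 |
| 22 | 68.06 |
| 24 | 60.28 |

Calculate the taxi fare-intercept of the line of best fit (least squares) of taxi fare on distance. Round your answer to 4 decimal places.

33.0757

n = 7, Σx = 113, Σy = 410.98, Σxy = 6956.54, Σx² = 2027
Sxx = Σx² − (Σx)²/n = 2027 − 1824.142857 = 202.857143
Sxy = Σxy − (Σx)(Σy)/n = 6956.54 − 6634.391429 = 322.148571
b = Sxy/Sxx = 322.148571/202.857143 = 1.588056
a = ȳ − b·x̄ = 58.711429 − 1.588056·16.142857 = 33.075662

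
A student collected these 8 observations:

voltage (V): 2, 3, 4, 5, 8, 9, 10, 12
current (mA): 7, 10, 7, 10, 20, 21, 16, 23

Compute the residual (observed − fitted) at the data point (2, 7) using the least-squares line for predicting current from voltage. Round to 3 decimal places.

0.389

n = 8, Σx = 53, Σy = 114, Σxy = 907, Σx² = 443
Sxx = Σx² − (Σx)²/n = 443 − 351.125 = 91.875
Sxy = Σxy − (Σx)(Σy)/n = 907 − 755.25 = 151.75
b = Sxy/Sxx = 151.75/91.875 = 1.651701
a = ȳ − b·x̄ = 14.25 − 1.651701·6.625 = 3.307483
ŷ(2) = 3.307483 + 1.651701·2 = 6.610884
residual = y − ŷ = 7 − 6.610884 = 0.389116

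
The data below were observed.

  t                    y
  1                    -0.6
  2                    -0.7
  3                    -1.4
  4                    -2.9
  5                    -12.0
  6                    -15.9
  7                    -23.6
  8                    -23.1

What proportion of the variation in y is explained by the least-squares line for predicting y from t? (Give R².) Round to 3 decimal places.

0.903

n = 8, Σx = 36, Σy = -80.2, Σxy = -523.2, Σx² = 204, Σy² = 1498.6
Sxx = Σx² − (Σx)²/n = 204 − 162 = 42
Sxy = Σxy − (Σx)(Σy)/n = -523.2 − (-360.9) = -162.3
Syy = Σy² − (Σy)²/n = 1498.6 − 804.005 = 694.595
R² = Sxy²/(Sxx·Syy) = (-162.3)²/(42·694.595) = 0.902934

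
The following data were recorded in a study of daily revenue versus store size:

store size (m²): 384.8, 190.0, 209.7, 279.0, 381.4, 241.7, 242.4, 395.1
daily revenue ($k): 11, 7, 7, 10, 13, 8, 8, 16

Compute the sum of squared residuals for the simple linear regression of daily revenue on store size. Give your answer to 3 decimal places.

n = 8, Σx = 2324.1, Σy = 80, Σxy = 24973.3, Σx² = 724732.75, Σy² = 872
Sxx = Σx² − (Σx)²/n = 724732.75 − 675180.10125 = 49552.64875
Sxy = Σxy − (Σx)(Σy)/n = 24973.3 − 23241 = 1732.3
Syy = Σy² − (Σy)²/n = 872 − 800 = 72
b = Sxy/Sxx = 1732.3/49552.64875 = 0.034959
SSE = Syy − b·Sxy = 72 − 0.034959·1732.3 = 11.440911

11.441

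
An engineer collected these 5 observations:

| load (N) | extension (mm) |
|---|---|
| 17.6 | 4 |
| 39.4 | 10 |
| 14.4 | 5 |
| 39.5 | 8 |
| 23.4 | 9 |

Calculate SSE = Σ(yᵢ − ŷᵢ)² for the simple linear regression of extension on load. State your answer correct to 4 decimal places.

10.6179

n = 5, Σx = 134.3, Σy = 36, Σxy = 1063, Σx² = 4177.29, Σy² = 286
Sxx = Σx² − (Σx)²/n = 4177.29 − 3607.298 = 569.992
Sxy = Σxy − (Σx)(Σy)/n = 1063 − 966.96 = 96.04
Syy = Σy² − (Σy)²/n = 286 − 259.2 = 26.8
b = Sxy/Sxx = 96.04/569.992 = 0.168494
SSE = Syy − b·Sxy = 26.8 − 0.168494·96.04 = 10.617875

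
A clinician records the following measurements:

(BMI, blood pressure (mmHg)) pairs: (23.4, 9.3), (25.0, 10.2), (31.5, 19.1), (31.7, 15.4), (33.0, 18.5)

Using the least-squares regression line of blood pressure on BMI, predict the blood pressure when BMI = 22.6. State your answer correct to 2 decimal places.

n = 5, Σx = 144.6, Σy = 72.5, Σxy = 2172.95, Σx² = 4258.7
Sxx = Σx² − (Σx)²/n = 4258.7 − 4181.832 = 76.868
Sxy = Σxy − (Σx)(Σy)/n = 2172.95 − 2096.7 = 76.25
b = Sxy/Sxx = 76.25/76.868 = 0.991960
a = ȳ − b·x̄ = 14.5 − 0.991960·28.92 = -14.187490
ŷ(22.6) = a + b·22.6 = -14.187490 + 0.991960·22.6 = 8.230811

8.23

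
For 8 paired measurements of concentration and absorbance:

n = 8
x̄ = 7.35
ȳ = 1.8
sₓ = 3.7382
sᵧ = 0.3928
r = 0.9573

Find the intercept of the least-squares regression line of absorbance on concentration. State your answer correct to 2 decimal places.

b = r · sᵧ/sₓ = 0.9573 · 0.3928/3.7382 = 0.100591
a = ȳ − b·x̄ = 1.8 − 0.100591·7.35 = 1.060660

1.06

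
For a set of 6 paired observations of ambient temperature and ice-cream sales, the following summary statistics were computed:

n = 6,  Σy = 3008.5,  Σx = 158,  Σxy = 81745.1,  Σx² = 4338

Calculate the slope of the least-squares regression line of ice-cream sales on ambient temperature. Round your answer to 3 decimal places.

14.218

Sxx = Σx² − (Σx)²/n = 4338 − 4160.666667 = 177.333333
Sxy = Σxy − (Σx)(Σy)/n = 81745.1 − 79223.833333 = 2521.266667
b = Sxy/Sxx = 2521.266667/177.333333 = 14.217669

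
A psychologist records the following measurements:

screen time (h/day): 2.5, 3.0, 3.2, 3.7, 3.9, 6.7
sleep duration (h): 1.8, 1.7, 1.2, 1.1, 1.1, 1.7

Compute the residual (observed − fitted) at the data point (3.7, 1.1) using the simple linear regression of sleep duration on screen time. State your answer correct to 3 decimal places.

n = 6, Σx = 23, Σy = 8.6, Σxy = 33.19, Σx² = 99.28
Sxx = Σx² − (Σx)²/n = 99.28 − 88.166667 = 11.113333
Sxy = Σxy − (Σx)(Σy)/n = 33.19 − 32.966667 = 0.223333
b = Sxy/Sxx = 0.223333/11.113333 = 0.020096
a = ȳ − b·x̄ = 1.433333 − 0.020096·3.833333 = 1.356299
ŷ(3.7) = 1.356299 + 0.020096·3.7 = 1.430654
residual = y − ŷ = 1.1 − 1.430654 = -0.330654

-0.331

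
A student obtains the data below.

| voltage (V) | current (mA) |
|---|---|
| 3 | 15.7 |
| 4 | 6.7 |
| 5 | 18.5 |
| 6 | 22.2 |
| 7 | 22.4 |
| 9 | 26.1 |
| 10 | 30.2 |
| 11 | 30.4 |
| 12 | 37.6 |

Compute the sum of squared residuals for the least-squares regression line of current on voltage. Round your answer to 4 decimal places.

95.7316

n = 9, Σx = 67, Σy = 209.8, Σxy = 1778.9, Σx² = 581, Σy² = 5559.4
Sxx = Σx² − (Σx)²/n = 581 − 498.777778 = 82.222222
Sxy = Σxy − (Σx)(Σy)/n = 1778.9 − 1561.844444 = 217.055556
Syy = Σy² − (Σy)²/n = 5559.4 − 4890.671111 = 668.728889
b = Sxy/Sxx = 217.055556/82.222222 = 2.639865
SSE = Syy − b·Sxy = 668.728889 − 2.639865·217.055556 = 95.731554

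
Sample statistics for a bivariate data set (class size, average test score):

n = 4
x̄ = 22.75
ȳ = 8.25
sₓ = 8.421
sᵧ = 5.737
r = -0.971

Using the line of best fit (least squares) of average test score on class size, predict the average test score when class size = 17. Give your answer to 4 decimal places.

12.0537

b = r · sᵧ/sₓ = -0.971 · 5.737/8.421 = -0.661516
a = ȳ − b·x̄ = 8.25 − (-0.661516)·22.75 = 23.299491
ŷ(17) = a + b·17 = 23.299491 + (-0.661516)·17 = 12.053718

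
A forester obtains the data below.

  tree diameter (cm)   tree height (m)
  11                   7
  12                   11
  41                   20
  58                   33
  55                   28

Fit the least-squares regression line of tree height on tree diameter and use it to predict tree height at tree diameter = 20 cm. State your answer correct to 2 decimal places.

12.52

n = 5, Σx = 177, Σy = 99, Σxy = 4483, Σx² = 8335
Sxx = Σx² − (Σx)²/n = 8335 − 6265.8 = 2069.2
Sxy = Σxy − (Σx)(Σy)/n = 4483 − 3504.6 = 978.4
b = Sxy/Sxx = 978.4/2069.2 = 0.472840
a = ȳ − b·x̄ = 19.8 − 0.472840·35.4 = 3.061473
ŷ(20) = a + b·20 = 3.061473 + 0.472840·20 = 12.518268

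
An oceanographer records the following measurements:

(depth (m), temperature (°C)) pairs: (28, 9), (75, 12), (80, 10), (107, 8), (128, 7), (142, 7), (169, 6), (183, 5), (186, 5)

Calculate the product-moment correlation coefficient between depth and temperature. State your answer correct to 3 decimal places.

-0.847

n = 9, Σx = 1098, Σy = 69, Σxy = 7557, Σx² = 157452, Σy² = 573
Sxx = Σx² − (Σx)²/n = 157452 − 133956 = 23496
Sxy = Σxy − (Σx)(Σy)/n = 7557 − 8418 = -861
Syy = Σy² − (Σy)²/n = 573 − 529 = 44
r = Sxy/√(Sxx·Syy) = -861/√(1033824) = -861/1016.771361 = -0.846798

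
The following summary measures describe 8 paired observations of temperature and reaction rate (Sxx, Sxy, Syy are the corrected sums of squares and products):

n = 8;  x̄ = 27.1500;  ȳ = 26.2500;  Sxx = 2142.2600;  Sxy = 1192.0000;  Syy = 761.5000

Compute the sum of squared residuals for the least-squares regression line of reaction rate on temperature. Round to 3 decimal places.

98.245

b = Sxy/Sxx = 1192/2142.26 = 0.556422
SSE = Syy − b·Sxy = 761.5 − 0.556422·1192 = 98.245306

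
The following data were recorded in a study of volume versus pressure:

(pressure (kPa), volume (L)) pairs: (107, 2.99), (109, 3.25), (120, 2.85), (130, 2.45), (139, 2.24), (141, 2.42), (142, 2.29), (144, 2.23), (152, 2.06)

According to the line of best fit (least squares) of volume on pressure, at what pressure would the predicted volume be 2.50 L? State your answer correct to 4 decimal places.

132.8422

n = 9, Σx = 1184, Σy = 22.78, Σxy = 2946.68, Σx² = 157836
Sxx = Σx² − (Σx)²/n = 157836 − 155761.777778 = 2074.222222
Sxy = Σxy − (Σx)(Σy)/n = 2946.68 − 2996.835556 = -50.155556
b = Sxy/Sxx = -50.155556/2074.222222 = -0.024180
a = ȳ − b·x̄ = 2.531111 − (-0.024180)·131.555556 = 5.712179
Set a + b·x = 2.50: x = (2.50 − 5.712179) / (-0.024180) = 132.842180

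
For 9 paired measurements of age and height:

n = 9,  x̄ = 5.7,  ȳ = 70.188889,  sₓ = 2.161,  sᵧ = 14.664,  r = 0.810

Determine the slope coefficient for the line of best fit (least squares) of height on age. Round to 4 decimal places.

5.4965

b = r · sᵧ/sₓ = 0.81 · 14.664/2.161 = 5.496455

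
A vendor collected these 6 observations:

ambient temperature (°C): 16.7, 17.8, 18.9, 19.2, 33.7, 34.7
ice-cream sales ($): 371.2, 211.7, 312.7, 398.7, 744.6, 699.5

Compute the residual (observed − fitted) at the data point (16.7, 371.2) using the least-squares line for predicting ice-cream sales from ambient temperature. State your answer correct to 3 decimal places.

n = 6, Σx = 141, Σy = 2738.4, Σxy = 72898.04, Σx² = 3661.36
Sxx = Σx² − (Σx)²/n = 3661.36 − 3313.5 = 347.86
Sxy = Σxy − (Σx)(Σy)/n = 72898.04 − 64352.4 = 8545.64
b = Sxy/Sxx = 8545.64/347.86 = 24.566320
a = ȳ − b·x̄ = 456.4 − 24.566320·23.5 = -120.908515
ŷ(16.7) = -120.908515 + 24.566320·16.7 = 289.349025
residual = y − ŷ = 371.2 − 289.349025 = 81.850975

81.851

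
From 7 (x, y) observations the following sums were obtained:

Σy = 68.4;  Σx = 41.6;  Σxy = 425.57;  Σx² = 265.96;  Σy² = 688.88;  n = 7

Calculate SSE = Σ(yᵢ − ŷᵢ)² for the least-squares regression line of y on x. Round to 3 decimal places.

Sxx = Σx² − (Σx)²/n = 265.96 − 247.222857 = 18.737143
Sxy = Σxy − (Σx)(Σy)/n = 425.57 − 406.491429 = 19.078571
Syy = Σy² − (Σy)²/n = 688.88 − 668.365714 = 20.514286
b = Sxy/Sxx = 19.078571/18.737143 = 1.018222
SSE = Syy − b·Sxy = 20.514286 − 1.018222·19.078571 = 1.088064

1.088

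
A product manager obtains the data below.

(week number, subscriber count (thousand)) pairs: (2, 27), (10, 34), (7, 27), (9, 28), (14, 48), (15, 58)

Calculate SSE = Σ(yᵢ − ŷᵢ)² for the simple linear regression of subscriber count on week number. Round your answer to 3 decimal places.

219.189

n = 6, Σx = 57, Σy = 222, Σxy = 2377, Σx² = 655, Σy² = 9066
Sxx = Σx² − (Σx)²/n = 655 − 541.5 = 113.5
Sxy = Σxy − (Σx)(Σy)/n = 2377 − 2109 = 268
Syy = Σy² − (Σy)²/n = 9066 − 8214 = 852
b = Sxy/Sxx = 268/113.5 = 2.361233
SSE = Syy − b·Sxy = 852 − 2.361233·268 = 219.189427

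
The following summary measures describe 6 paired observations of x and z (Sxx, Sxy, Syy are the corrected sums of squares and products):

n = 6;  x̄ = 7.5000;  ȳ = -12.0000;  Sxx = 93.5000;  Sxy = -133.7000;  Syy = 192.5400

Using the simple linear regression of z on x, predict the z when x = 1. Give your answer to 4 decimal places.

-2.7053

b = Sxy/Sxx = -133.7/93.5 = -1.429947
a = ȳ − b·x̄ = -12 − (-1.429947)·7.5 = -1.275401
ŷ(1) = a + b·1 = -1.275401 + (-1.429947)·1 = -2.705348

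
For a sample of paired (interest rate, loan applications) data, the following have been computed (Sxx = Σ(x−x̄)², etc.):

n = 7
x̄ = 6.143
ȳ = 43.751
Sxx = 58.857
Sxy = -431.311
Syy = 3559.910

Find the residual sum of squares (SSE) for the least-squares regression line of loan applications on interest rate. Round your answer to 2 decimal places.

399.21

b = Sxy/Sxx = -431.311/58.857 = -7.328117
SSE = Syy − b·Sxy = 3559.91 − (-7.328117)·(-431.311) = 399.212399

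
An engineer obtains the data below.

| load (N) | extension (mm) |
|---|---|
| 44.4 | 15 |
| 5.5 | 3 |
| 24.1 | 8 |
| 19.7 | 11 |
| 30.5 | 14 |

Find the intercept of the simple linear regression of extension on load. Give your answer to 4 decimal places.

n = 5, Σx = 124.2, Σy = 51, Σxy = 1519, Σx² = 3900.76
Sxx = Σx² − (Σx)²/n = 3900.76 − 3085.128 = 815.632
Sxy = Σxy − (Σx)(Σy)/n = 1519 − 1266.84 = 252.16
b = Sxy/Sxx = 252.16/815.632 = 0.309159
a = ȳ − b·x̄ = 10.2 − 0.309159·24.84 = 2.520490

2.5205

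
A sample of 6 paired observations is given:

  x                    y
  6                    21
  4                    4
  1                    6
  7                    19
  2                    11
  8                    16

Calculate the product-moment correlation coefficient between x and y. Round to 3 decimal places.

n = 6, Σx = 28, Σy = 77, Σxy = 431, Σx² = 170, Σy² = 1231
Sxx = Σx² − (Σx)²/n = 170 − 130.666667 = 39.333333
Sxy = Σxy − (Σx)(Σy)/n = 431 − 359.333333 = 71.666667
Syy = Σy² − (Σy)²/n = 1231 − 988.166667 = 242.833333
r = Sxy/√(Sxx·Syy) = 71.666667/√(9551.444444) = 71.666667/97.731492 = 0.733302

0.733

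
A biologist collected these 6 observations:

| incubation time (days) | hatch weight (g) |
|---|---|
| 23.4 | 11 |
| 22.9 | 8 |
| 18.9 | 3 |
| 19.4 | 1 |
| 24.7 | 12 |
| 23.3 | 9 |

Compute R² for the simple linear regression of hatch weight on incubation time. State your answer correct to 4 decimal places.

0.9301

n = 6, Σx = 132.6, Σy = 44, Σxy = 1022.8, Σx² = 2958.52, Σy² = 420
Sxx = Σx² − (Σx)²/n = 2958.52 − 2930.46 = 28.06
Sxy = Σxy − (Σx)(Σy)/n = 1022.8 − 972.4 = 50.4
Syy = Σy² − (Σy)²/n = 420 − 322.666667 = 97.333333
R² = Sxy²/(Sxx·Syy) = (50.4)²/(28.06·97.333333) = 0.930062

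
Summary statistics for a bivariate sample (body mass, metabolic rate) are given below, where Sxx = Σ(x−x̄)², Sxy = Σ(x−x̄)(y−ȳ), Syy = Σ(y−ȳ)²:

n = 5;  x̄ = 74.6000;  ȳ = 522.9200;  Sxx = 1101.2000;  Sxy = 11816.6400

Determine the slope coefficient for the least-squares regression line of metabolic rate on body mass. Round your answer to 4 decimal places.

b = Sxy/Sxx = 11816.64/1101.2 = 10.730694

10.7307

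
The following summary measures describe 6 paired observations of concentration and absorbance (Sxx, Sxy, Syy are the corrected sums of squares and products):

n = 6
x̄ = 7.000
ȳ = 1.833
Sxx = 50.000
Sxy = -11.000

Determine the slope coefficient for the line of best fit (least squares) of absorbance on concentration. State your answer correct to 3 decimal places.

b = Sxy/Sxx = -11/50 = -0.22

-0.220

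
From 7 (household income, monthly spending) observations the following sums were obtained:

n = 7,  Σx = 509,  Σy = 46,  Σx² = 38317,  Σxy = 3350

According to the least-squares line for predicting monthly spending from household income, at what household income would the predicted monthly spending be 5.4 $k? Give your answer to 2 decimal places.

Sxx = Σx² − (Σx)²/n = 38317 − 37011.571429 = 1305.428571
Sxy = Σxy − (Σx)(Σy)/n = 3350 − 3344.857143 = 5.142857
b = Sxy/Sxx = 5.142857/1305.428571 = 0.003940
a = ȳ − b·x̄ = 6.571429 − 0.003940·72.714286 = 6.284964
Set a + b·x = 5.4: x = (5.4 − 6.284964) / 0.003940 = -224.633333

-224.63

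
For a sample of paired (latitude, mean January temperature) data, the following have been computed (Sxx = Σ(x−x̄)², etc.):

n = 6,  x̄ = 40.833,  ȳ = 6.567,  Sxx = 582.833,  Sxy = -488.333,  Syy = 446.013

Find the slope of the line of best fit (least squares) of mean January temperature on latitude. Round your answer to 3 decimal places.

-0.838

b = Sxy/Sxx = -488.333/582.833 = -0.837861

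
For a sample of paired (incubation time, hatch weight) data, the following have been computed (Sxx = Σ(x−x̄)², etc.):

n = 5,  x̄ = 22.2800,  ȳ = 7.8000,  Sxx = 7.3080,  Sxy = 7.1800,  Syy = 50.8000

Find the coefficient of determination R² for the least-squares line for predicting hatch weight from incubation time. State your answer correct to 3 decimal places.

0.139

R² = Sxy²/(Sxx·Syy) = (7.18)²/(7.308·50.8) = 0.138863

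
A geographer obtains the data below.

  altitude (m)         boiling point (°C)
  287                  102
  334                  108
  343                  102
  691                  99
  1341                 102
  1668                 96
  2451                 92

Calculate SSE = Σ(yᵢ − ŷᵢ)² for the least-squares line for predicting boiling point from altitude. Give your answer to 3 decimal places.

46.648

n = 7, Σx = 7115, Σy = 701, Σxy = 691143, Σx² = 11376961, Σy² = 70357
Sxx = Σx² − (Σx)²/n = 11376961 − 7231889.285714 = 4145071.714286
Sxy = Σxy − (Σx)(Σy)/n = 691143 − 712516.428571 = -21373.428571
Syy = Σy² − (Σy)²/n = 70357 − 70200.142857 = 156.857143
b = Sxy/Sxx = -21373.428571/4145071.714286 = -0.005156
SSE = Syy − b·Sxy = 156.857143 − (-0.005156)·(-21373.428571) = 46.648326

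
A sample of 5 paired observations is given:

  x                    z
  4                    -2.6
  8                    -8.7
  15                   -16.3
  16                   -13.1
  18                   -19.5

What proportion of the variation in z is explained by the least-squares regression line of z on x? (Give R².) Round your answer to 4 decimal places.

0.9202

n = 5, Σx = 61, Σy = -60.2, Σxy = -885.1, Σx² = 885, Σy² = 900
Sxx = Σx² − (Σx)²/n = 885 − 744.2 = 140.8
Sxy = Σxy − (Σx)(Σy)/n = -885.1 − (-734.44) = -150.66
Syy = Σy² − (Σy)²/n = 900 − 724.808 = 175.192
R² = Sxy²/(Sxx·Syy) = (-150.66)²/(140.8·175.192) = 0.920193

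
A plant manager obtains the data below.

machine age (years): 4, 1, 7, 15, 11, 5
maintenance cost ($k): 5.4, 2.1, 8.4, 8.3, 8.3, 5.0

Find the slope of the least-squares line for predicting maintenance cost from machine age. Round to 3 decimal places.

0.423

n = 6, Σx = 43, Σy = 37.5, Σxy = 323.3, Σx² = 437
Sxx = Σx² − (Σx)²/n = 437 − 308.166667 = 128.833333
Sxy = Σxy − (Σx)(Σy)/n = 323.3 − 268.75 = 54.55
b = Sxy/Sxx = 54.55/128.833333 = 0.423415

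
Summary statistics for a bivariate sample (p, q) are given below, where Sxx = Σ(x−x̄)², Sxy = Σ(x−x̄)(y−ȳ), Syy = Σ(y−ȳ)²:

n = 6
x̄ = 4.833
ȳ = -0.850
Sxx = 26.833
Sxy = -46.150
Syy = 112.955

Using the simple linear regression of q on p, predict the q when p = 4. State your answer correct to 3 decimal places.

b = Sxy/Sxx = -46.15/26.833 = -1.719897
a = ȳ − b·x̄ = -0.85 − (-1.719897)·4.833 = 7.462263
ŷ(4) = a + b·4 = 7.462263 + (-1.719897)·4 = 0.582674

0.583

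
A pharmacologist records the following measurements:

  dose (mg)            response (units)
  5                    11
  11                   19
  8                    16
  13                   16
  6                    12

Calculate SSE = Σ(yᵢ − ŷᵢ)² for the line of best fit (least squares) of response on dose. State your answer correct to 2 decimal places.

n = 5, Σx = 43, Σy = 74, Σxy = 672, Σx² = 415, Σy² = 1138
Sxx = Σx² − (Σx)²/n = 415 − 369.8 = 45.2
Sxy = Σxy − (Σx)(Σy)/n = 672 − 636.4 = 35.6
Syy = Σy² − (Σy)²/n = 1138 − 1095.2 = 42.8
b = Sxy/Sxx = 35.6/45.2 = 0.787611
SSE = Syy − b·Sxy = 42.8 − 0.787611·35.6 = 14.761062

14.76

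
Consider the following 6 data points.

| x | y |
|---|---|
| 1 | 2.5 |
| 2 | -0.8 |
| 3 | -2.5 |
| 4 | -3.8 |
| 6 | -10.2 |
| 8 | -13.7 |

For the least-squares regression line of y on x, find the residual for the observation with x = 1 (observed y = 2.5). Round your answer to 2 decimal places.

n = 6, Σx = 24, Σy = -28.5, Σxy = -192.6, Σx² = 130
Sxx = Σx² − (Σx)²/n = 130 − 96 = 34
Sxy = Σxy − (Σx)(Σy)/n = -192.6 − (-114) = -78.6
b = Sxy/Sxx = -78.6/34 = -2.311765
a = ȳ − b·x̄ = -4.75 − (-2.311765)·4 = 4.497059
ŷ(1) = 4.497059 + (-2.311765)·1 = 2.185294
residual = y − ŷ = 2.5 − 2.185294 = 0.314706

0.31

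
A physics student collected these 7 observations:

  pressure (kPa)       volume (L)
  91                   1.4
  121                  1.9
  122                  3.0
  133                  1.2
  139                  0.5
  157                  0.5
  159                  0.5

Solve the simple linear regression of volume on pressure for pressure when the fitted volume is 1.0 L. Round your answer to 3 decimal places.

144.302

n = 7, Σx = 922, Σy = 9, Σxy = 1110.4, Σx² = 124746
Sxx = Σx² − (Σx)²/n = 124746 − 121440.571429 = 3305.428571
Sxy = Σxy − (Σx)(Σy)/n = 1110.4 − 1185.428571 = -75.028571
b = Sxy/Sxx = -75.028571/3305.428571 = -0.022699
a = ȳ − b·x̄ = 1.285714 − (-0.022699)·131.714286 = 4.275443
Set a + b·x = 1.0: x = (1.0 − 4.275443) / (-0.022699) = 144.301599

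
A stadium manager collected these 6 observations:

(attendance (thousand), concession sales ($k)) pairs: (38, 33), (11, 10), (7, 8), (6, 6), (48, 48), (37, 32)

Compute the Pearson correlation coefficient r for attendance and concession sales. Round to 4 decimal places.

0.9916

n = 6, Σx = 147, Σy = 137, Σxy = 4944, Σx² = 5323, Σy² = 4617
Sxx = Σx² − (Σx)²/n = 5323 − 3601.5 = 1721.5
Sxy = Σxy − (Σx)(Σy)/n = 4944 − 3356.5 = 1587.5
Syy = Σy² − (Σy)²/n = 4617 − 3128.166667 = 1488.833333
r = Sxy/√(Sxx·Syy) = 1587.5/√(2563026.583333) = 1587.5/1600.945528 = 0.991602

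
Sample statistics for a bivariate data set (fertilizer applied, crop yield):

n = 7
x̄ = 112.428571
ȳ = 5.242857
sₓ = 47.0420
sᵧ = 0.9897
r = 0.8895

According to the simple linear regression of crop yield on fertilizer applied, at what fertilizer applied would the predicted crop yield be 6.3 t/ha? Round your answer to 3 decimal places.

b = r · sᵧ/sₓ = 0.8895 · 0.9897/47.042 = 0.018714
a = ȳ − b·x̄ = 5.242857 − 0.018714·112.428571 = 3.138883
Set a + b·x = 6.3: x = (6.3 − 3.138883) / 0.018714 = 168.918365

168.918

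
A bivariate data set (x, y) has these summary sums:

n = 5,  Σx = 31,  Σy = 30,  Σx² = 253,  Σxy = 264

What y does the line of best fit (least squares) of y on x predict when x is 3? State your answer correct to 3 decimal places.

Sxx = Σx² − (Σx)²/n = 253 − 192.2 = 60.8
Sxy = Σxy − (Σx)(Σy)/n = 264 − 186 = 78
b = Sxy/Sxx = 78/60.8 = 1.282895
a = ȳ − b·x̄ = 6 − 1.282895·6.2 = -1.953947
ŷ(3) = a + b·3 = -1.953947 + 1.282895·3 = 1.894737

1.895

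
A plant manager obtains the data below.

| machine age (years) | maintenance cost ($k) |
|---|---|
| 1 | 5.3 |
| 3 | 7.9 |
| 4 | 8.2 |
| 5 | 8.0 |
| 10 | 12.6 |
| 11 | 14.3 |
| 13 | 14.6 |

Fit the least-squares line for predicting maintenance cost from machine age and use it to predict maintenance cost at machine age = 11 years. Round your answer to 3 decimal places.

n = 7, Σx = 47, Σy = 70.9, Σxy = 574.9, Σx² = 441
Sxx = Σx² − (Σx)²/n = 441 − 315.571429 = 125.428571
Sxy = Σxy − (Σx)(Σy)/n = 574.9 − 476.042857 = 98.857143
b = Sxy/Sxx = 98.857143/125.428571 = 0.788155
a = ȳ − b·x̄ = 10.128571 − 0.788155·6.714286 = 4.836674
ŷ(11) = a + b·11 = 4.836674 + 0.788155·11 = 13.506378

13.506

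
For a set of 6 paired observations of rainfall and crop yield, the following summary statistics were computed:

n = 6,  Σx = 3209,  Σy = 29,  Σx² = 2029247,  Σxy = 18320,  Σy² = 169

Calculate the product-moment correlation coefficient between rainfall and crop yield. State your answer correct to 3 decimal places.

Sxx = Σx² − (Σx)²/n = 2029247 − 1716280.166667 = 312966.833333
Sxy = Σxy − (Σx)(Σy)/n = 18320 − 15510.166667 = 2809.833333
Syy = Σy² − (Σy)²/n = 169 − 140.166667 = 28.833333
r = Sxy/√(Sxx·Syy) = 2809.833333/√(9023877.027778) = 2809.833333/3003.976869 = 0.935371

0.935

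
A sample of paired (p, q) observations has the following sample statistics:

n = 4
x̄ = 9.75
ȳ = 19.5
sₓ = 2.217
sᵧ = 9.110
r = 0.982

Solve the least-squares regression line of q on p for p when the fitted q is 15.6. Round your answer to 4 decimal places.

8.7835

b = r · sᵧ/sₓ = 0.982 · 9.11/2.217 = 4.035192
a = ȳ − b·x̄ = 19.5 − 4.035192·9.75 = -19.843119
Set a + b·x = 15.6: x = (15.6 − (-19.843119)) / 4.035192 = 8.783503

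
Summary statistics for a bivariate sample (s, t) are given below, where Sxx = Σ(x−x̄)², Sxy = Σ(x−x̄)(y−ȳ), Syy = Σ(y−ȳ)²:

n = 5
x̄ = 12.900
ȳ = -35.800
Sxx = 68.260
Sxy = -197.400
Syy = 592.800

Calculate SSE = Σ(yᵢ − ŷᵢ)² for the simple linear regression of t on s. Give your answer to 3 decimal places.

21.942

b = Sxy/Sxx = -197.4/68.26 = -2.891884
SSE = Syy − b·Sxy = 592.8 − (-2.891884)·(-197.4) = 21.942104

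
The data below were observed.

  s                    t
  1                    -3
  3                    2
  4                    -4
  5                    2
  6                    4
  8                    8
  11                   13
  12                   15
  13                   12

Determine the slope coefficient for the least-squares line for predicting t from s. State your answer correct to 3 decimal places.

1.535

n = 9, Σx = 63, Σy = 49, Σxy = 564, Σx² = 585
Sxx = Σx² − (Σx)²/n = 585 − 441 = 144
Sxy = Σxy − (Σx)(Σy)/n = 564 − 343 = 221
b = Sxy/Sxx = 221/144 = 1.534722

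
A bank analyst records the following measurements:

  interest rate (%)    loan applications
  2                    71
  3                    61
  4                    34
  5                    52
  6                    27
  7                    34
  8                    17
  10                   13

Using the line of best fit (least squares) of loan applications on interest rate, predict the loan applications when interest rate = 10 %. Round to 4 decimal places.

n = 8, Σx = 45, Σy = 309, Σxy = 1387, Σx² = 303
Sxx = Σx² − (Σx)²/n = 303 − 253.125 = 49.875
Sxy = Σxy − (Σx)(Σy)/n = 1387 − 1738.125 = -351.125
b = Sxy/Sxx = -351.125/49.875 = -7.040100
a = ȳ − b·x̄ = 38.625 − (-7.040100)·5.625 = 78.225564
ŷ(10) = a + b·10 = 78.225564 + (-7.040100)·10 = 7.824561

7.8246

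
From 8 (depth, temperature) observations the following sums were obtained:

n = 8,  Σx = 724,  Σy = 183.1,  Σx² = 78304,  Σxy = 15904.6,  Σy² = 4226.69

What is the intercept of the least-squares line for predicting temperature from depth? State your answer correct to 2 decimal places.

Sxx = Σx² − (Σx)²/n = 78304 − 65522 = 12782
Sxy = Σxy − (Σx)(Σy)/n = 15904.6 − 16570.55 = -665.95
b = Sxy/Sxx = -665.95/12782 = -0.052101
a = ȳ − b·x̄ = 22.8875 − (-0.052101)·90.5 = 27.602605

27.60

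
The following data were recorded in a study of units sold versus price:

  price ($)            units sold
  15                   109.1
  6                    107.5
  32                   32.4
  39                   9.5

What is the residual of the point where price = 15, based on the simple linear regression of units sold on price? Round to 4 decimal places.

18.3104

n = 4, Σx = 92, Σy = 258.5, Σxy = 3688.8, Σx² = 2806
Sxx = Σx² − (Σx)²/n = 2806 − 2116 = 690
Sxy = Σxy − (Σx)(Σy)/n = 3688.8 − 5945.5 = -2256.7
b = Sxy/Sxx = -2256.7/690 = -3.270580
a = ȳ − b·x̄ = 64.625 − (-3.270580)·23 = 139.848333
ŷ(15) = 139.848333 + (-3.270580)·15 = 90.789638
residual = y − ŷ = 109.1 − 90.789638 = 18.310362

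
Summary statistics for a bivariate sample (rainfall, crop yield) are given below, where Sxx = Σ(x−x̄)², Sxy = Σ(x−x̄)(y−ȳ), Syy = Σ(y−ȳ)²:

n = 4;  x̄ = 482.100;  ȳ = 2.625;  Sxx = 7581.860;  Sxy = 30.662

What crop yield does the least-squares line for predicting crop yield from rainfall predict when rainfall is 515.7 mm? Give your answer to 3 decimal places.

b = Sxy/Sxx = 30.662/7581.86 = 0.004044
a = ȳ − b·x̄ = 2.625 − 0.004044·482.1 = 0.675327
ŷ(515.7) = a + b·515.7 = 0.675327 + 0.004044·515.7 = 2.760883

2.761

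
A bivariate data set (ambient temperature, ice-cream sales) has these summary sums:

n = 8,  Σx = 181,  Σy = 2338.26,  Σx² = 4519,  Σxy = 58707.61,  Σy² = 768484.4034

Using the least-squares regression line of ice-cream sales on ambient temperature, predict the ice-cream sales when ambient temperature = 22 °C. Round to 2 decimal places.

Sxx = Σx² − (Σx)²/n = 4519 − 4095.125 = 423.875
Sxy = Σxy − (Σx)(Σy)/n = 58707.61 − 52903.1325 = 5804.4775
b = Sxy/Sxx = 5804.4775/423.875 = 13.693843
a = ȳ − b·x̄ = 292.2825 − 13.693843·22.625 = -17.540687
ŷ(22) = a + b·22 = -17.540687 + 13.693843·22 = 283.723848

283.72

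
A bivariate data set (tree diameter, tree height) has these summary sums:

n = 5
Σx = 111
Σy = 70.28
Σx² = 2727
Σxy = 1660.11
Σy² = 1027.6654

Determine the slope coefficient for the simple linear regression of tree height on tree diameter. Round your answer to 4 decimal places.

Sxx = Σx² − (Σx)²/n = 2727 − 2464.2 = 262.8
Sxy = Σxy − (Σx)(Σy)/n = 1660.11 − 1560.216 = 99.894
b = Sxy/Sxx = 99.894/262.8 = 0.380114

0.3801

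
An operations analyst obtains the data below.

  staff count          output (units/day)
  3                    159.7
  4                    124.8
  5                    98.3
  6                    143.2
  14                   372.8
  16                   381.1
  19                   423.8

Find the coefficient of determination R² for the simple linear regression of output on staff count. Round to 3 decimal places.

n = 7, Σx = 67, Σy = 1703.7, Σxy = 21698, Σx² = 899, Σy² = 535071.75
Sxx = Σx² − (Σx)²/n = 899 − 641.285714 = 257.714286
Sxy = Σxy − (Σx)(Σy)/n = 21698 − 16306.842857 = 5391.157143
Syy = Σy² − (Σy)²/n = 535071.75 − 414656.241429 = 120415.508571
R² = Sxy²/(Sxx·Syy) = (5391.157143)²/(257.714286·120415.508571) = 0.936576

0.937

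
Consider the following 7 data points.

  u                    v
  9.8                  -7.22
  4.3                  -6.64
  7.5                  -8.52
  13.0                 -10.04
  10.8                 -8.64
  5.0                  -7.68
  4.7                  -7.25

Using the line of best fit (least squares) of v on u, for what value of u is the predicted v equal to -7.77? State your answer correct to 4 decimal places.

7.0226

n = 7, Σx = 55.1, Σy = -55.99, Σxy = -459.515, Σx² = 503.51
Sxx = Σx² − (Σx)²/n = 503.51 − 433.715714 = 69.794286
Sxy = Σxy − (Σx)(Σy)/n = -459.515 − (-440.721286) = -18.793714
b = Sxy/Sxx = -18.793714/69.794286 = -0.269273
a = ȳ − b·x̄ = -7.998571 − (-0.269273)·7.871429 = -5.879009
Set a + b·x = -7.77: x = (-7.77 − (-5.879009)) / (-0.269273) = 7.022582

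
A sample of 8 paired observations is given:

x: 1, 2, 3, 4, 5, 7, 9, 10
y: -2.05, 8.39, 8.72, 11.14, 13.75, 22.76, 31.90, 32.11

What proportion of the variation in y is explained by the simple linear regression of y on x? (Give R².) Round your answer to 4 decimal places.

n = 8, Σx = 41, Σy = 126.72, Σxy = 921.72, Σx² = 285, Σy² = 3030.4748
Sxx = Σx² − (Σx)²/n = 285 − 210.125 = 74.875
Sxy = Σxy − (Σx)(Σy)/n = 921.72 − 649.44 = 272.28
Syy = Σy² − (Σy)²/n = 3030.4748 − 2007.2448 = 1023.23
R² = Sxy²/(Sxx·Syy) = (272.28)²/(74.875·1023.23) = 0.967657

0.9677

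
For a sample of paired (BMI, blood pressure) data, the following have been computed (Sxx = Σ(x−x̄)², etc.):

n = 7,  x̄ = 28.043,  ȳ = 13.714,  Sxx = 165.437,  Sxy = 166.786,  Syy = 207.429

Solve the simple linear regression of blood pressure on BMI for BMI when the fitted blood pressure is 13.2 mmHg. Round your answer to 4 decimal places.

27.5332

b = Sxy/Sxx = 166.786/165.437 = 1.008154
a = ȳ − b·x̄ = 13.714 − 1.008154·28.043 = -14.557667
Set a + b·x = 13.2: x = (13.2 − (-14.557667)) / 1.008154 = 27.533157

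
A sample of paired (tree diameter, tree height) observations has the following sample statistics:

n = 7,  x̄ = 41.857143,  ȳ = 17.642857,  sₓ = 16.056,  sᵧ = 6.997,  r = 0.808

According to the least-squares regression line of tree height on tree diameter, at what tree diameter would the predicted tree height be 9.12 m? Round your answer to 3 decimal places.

17.652

b = r · sᵧ/sₓ = 0.808 · 6.997/16.056 = 0.352116
a = ȳ − b·x̄ = 17.642857 − 0.352116·41.857143 = 2.904283
Set a + b·x = 9.12: x = (9.12 − 2.904283) / 0.352116 = 17.652464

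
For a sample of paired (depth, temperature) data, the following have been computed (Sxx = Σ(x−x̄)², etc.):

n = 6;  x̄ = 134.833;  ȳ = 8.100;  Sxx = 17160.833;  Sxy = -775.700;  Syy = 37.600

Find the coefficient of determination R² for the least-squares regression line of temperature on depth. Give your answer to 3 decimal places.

R² = Sxy²/(Sxx·Syy) = (-775.7)²/(17160.833·37.6) = 0.932527

0.933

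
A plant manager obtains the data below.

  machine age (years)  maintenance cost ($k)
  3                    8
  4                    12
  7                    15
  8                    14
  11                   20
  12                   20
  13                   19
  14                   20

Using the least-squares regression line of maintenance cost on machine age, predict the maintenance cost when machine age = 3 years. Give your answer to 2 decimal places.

9.80

n = 8, Σx = 72, Σy = 128, Σxy = 1276, Σx² = 768
Sxx = Σx² − (Σx)²/n = 768 − 648 = 120
Sxy = Σxy − (Σx)(Σy)/n = 1276 − 1152 = 124
b = Sxy/Sxx = 124/120 = 1.033333
a = ȳ − b·x̄ = 16 − 1.033333·9 = 6.7
ŷ(3) = a + b·3 = 6.7 + 1.033333·3 = 9.8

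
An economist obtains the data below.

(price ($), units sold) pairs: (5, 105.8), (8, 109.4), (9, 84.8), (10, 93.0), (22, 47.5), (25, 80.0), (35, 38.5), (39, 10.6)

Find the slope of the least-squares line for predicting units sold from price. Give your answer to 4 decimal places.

n = 8, Σx = 153, Σy = 569.6, Σxy = 7903.3, Σx² = 4125
Sxx = Σx² − (Σx)²/n = 4125 − 2926.125 = 1198.875
Sxy = Σxy − (Σx)(Σy)/n = 7903.3 − 10893.6 = -2990.3
b = Sxy/Sxx = -2990.3/1198.875 = -2.494255

-2.4943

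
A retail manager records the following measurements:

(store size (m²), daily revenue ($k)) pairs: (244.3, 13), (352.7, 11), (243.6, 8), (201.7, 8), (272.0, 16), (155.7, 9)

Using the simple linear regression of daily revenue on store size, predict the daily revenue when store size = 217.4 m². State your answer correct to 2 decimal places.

10.28

n = 6, Σx = 1470, Σy = 65, Σxy = 16371.3, Σx² = 382330.12
Sxx = Σx² − (Σx)²/n = 382330.12 − 360150 = 22180.12
Sxy = Σxy − (Σx)(Σy)/n = 16371.3 − 15925 = 446.3
b = Sxy/Sxx = 446.3/22180.12 = 0.020122
a = ȳ − b·x̄ = 10.833333 − 0.020122·245 = 5.903536
ŷ(217.4) = a + b·217.4 = 5.903536 + 0.020122·217.4 = 10.277977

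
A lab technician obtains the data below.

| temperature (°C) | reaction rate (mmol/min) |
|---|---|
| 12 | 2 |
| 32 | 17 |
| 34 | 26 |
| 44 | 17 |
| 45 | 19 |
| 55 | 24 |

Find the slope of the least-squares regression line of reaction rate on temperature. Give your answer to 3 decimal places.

0.447

n = 6, Σx = 222, Σy = 105, Σxy = 4375, Σx² = 9310
Sxx = Σx² − (Σx)²/n = 9310 − 8214 = 1096
Sxy = Σxy − (Σx)(Σy)/n = 4375 − 3885 = 490
b = Sxy/Sxx = 490/1096 = 0.447080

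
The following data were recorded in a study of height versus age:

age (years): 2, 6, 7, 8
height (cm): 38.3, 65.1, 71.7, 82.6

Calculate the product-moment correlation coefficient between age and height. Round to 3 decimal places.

0.996

n = 4, Σx = 23, Σy = 257.7, Σxy = 1629.9, Σx² = 153, Σy² = 17668.55
Sxx = Σx² − (Σx)²/n = 153 − 132.25 = 20.75
Sxy = Σxy − (Σx)(Σy)/n = 1629.9 − 1481.775 = 148.125
Syy = Σy² − (Σy)²/n = 17668.55 − 16602.3225 = 1066.2275
r = Sxy/√(Sxx·Syy) = 148.125/√(22124.220625) = 148.125/148.742128 = 0.995851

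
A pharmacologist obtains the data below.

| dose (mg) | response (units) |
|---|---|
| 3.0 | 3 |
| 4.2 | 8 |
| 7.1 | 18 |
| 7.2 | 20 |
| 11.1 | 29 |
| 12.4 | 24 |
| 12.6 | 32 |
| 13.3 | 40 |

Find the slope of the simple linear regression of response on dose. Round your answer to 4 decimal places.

2.8900

n = 8, Σx = 70.9, Σy = 174, Σxy = 1869.1, Σx² = 741.51
Sxx = Σx² − (Σx)²/n = 741.51 − 628.35125 = 113.15875
Sxy = Σxy − (Σx)(Σy)/n = 1869.1 − 1542.075 = 327.025
b = Sxy/Sxx = 327.025/113.15875 = 2.889967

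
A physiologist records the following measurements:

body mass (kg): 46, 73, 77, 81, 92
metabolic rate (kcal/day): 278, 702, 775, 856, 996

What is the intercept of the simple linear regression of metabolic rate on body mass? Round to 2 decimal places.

-447.48

n = 5, Σx = 369, Σy = 3607, Σxy = 284677, Σx² = 28399
Sxx = Σx² − (Σx)²/n = 28399 − 27232.2 = 1166.8
Sxy = Σxy − (Σx)(Σy)/n = 284677 − 266196.6 = 18480.4
b = Sxy/Sxx = 18480.4/1166.8 = 15.838533
a = ȳ − b·x̄ = 721.4 − 15.838533·73.8 = -447.483716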